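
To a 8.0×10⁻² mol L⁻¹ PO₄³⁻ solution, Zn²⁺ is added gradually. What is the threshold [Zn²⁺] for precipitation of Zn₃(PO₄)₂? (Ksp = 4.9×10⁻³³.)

9.1×10⁻¹¹ M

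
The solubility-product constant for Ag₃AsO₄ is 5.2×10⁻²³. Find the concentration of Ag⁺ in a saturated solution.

Ag₃AsO₄(s) ⇌ 3 Ag⁺(aq) + AsO₄³⁻(aq)
If s mol/L of Ag₃AsO₄ dissolves, [Ag⁺] = 3s and [AsO₄³⁻] = s.
Ksp = [Ag⁺]^3[AsO₄³⁻] = (3s)^3 · s = 27s^4 = 5.2×10⁻²³
s = 1.2×10⁻⁶ mol L⁻¹
[Ag⁺] = 3s = 3.5×10⁻⁶ mol L⁻¹

3.5×10⁻⁶ M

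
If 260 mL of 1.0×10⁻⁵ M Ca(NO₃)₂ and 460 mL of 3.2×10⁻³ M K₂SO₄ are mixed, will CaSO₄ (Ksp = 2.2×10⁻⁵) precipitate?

No

After mixing, V = 260 mL + 460 mL = 720 mL.
[Ca²⁺] = (1.0×10⁻⁵)(260)/720 = 3.6×10⁻⁶ M
[SO₄²⁻] = (3.2×10⁻³)(460)/720 = 2.0×10⁻³ M
Q = [Ca²⁺][SO₄²⁻] = 7.4×10⁻⁹
Q < Ksp (7.4×10⁻⁹ vs 2.2×10⁻⁵); the solution remains unsaturated and no precipitate forms.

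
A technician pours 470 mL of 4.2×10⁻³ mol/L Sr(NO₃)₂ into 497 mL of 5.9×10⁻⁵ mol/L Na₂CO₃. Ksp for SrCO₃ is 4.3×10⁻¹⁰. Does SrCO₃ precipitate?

Yes

After mixing, V = 470 mL + 497 mL = 967 mL.
[Sr²⁺] = (4.2×10⁻³)(470)/967 = 2.0×10⁻³ mol/L
[CO₃²⁻] = (5.9×10⁻⁵)(497)/967 = 3.0×10⁻⁵ mol/L
Q = [Sr²⁺][CO₃²⁻] = 6.2×10⁻⁸
Since Q (6.2×10⁻⁸) exceeds Ksp (4.3×10⁻¹⁰), SrCO₃ will precipitate.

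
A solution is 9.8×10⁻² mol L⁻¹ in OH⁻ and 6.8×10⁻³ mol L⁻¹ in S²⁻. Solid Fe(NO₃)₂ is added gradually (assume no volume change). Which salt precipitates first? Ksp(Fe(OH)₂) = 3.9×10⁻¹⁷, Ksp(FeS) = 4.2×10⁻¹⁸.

Precipitation begins when Q = Ksp.
For Fe(OH)₂: [Fe²⁺] = (Ksp/[OH⁻]^2) = 4.1×10⁻¹⁵ mol L⁻¹
For FeS: [Fe²⁺] = (Ksp/[S²⁻]) = 6.2×10⁻¹⁶ mol L⁻¹
Since FeS needs less Fe²⁺ to reach saturation, it precipitates first.

FeS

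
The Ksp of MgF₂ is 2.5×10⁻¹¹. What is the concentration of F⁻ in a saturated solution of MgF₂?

3.7×10⁻⁴ M

MgF₂(s) ⇌ Mg²⁺(aq) + 2 F⁻(aq)
With molar solubility s: [Mg²⁺] = s, [F⁻] = 2s.
Ksp = [Mg²⁺][F⁻]^2 = s · (2s)^2 = 4s^3 = 2.5×10⁻¹¹
s = 1.8×10⁻⁴ M
[F⁻] = 2s = 3.7×10⁻⁴ M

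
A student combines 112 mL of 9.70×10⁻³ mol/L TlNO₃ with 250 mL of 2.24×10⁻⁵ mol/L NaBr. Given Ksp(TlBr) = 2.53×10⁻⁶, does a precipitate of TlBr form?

After mixing, V = 112 mL + 250 mL = 362 mL.
[Tl⁺] = (9.70×10⁻³)(112)/362 = 3.00×10⁻³ mol/L
[Br⁻] = (2.24×10⁻⁵)(250)/362 = 1.55×10⁻⁵ mol/L
Q = [Tl⁺][Br⁻] = 4.64×10⁻⁸
Since Q (4.64×10⁻⁸) is less than Ksp (2.53×10⁻⁶), no TlBr precipitates.

No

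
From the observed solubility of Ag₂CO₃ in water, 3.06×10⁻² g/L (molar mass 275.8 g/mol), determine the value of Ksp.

Ksp = 5.46×10⁻¹²

s = (3.06×10⁻² g L⁻¹)/(275.8 g mol⁻¹) = 1.1095×10⁻⁴ M
Ag₂CO₃(s) ⇌ 2 Ag⁺(aq) + CO₃²⁻(aq)
Let s be the molar solubility. Then [Ag⁺] = 2s and [CO₃²⁻] = s.
Ksp = [Ag⁺]^2[CO₃²⁻] = (2s)^2 · s = 4s^3
Ksp = 4 × (1.1095×10⁻⁴)^3 = 5.46×10⁻¹²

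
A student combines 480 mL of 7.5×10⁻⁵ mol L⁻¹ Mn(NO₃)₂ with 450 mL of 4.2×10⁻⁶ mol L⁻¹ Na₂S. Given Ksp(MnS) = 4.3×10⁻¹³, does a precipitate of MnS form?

After mixing, V = 480 mL + 450 mL = 930 mL.
[Mn²⁺] = (7.5×10⁻⁵)(480)/930 = 3.9×10⁻⁵ mol L⁻¹
[S²⁻] = (4.2×10⁻⁶)(450)/930 = 2.0×10⁻⁶ mol L⁻¹
Q = [Mn²⁺][S²⁻] = 7.9×10⁻¹¹
Q = 7.9×10⁻¹¹ > Ksp = 4.3×10⁻¹³, so the solution is supersaturated and MnS precipitates.

Yes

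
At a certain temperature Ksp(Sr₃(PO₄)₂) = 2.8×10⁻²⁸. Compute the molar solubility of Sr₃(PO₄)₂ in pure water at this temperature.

1.2×10⁻⁶ M

Sr₃(PO₄)₂(s) ⇌ 3 Sr²⁺(aq) + 2 PO₄³⁻(aq)
With molar solubility s: [Sr²⁺] = 3s, [PO₄³⁻] = 2s.
Ksp = [Sr²⁺]^3[PO₄³⁻]^2 = (3s)^3 · (2s)^2 = 108s^5
108s^5 = 2.8×10⁻²⁸  ⇒  s^5 = 2.6×10⁻³⁰
Taking the 5th root, s = 1.2×10⁻⁶ mol/L.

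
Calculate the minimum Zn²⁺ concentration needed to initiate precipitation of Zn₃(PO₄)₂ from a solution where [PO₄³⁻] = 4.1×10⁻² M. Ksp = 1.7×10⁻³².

2.2×10⁻¹⁰ M

A salt starts to precipitate once the ion product Q reaches its Ksp.
Zn₃(PO₄)₂(s) ⇌ 3 Zn²⁺(aq) + 2 PO₄³⁻(aq)
Ksp = [Zn²⁺]^3[PO₄³⁻]^2 = [Zn²⁺]^3(4.1×10⁻²)^2
[Zn²⁺]^3 = 1.7×10⁻³² / (4.1×10⁻²)^2 = 1.0×10⁻²⁹
[Zn²⁺] = 2.2×10⁻¹⁰ M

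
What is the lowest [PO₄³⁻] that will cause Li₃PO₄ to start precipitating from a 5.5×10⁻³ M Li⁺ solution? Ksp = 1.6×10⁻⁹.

The threshold for precipitation is Q = Ksp.
Li₃PO₄(s) ⇌ 3 Li⁺(aq) + PO₄³⁻(aq)
Ksp = [Li⁺]^3[PO₄³⁻] = [PO₄³⁻](5.5×10⁻³)^3
[PO₄³⁻] = 1.6×10⁻⁹ / (5.5×10⁻³)^3 = 9.6×10⁻³
[PO₄³⁻] = 9.6×10⁻³ M

9.6×10⁻³ M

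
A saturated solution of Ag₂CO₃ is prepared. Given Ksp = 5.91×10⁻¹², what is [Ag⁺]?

2.28×10⁻⁴ M

Ag₂CO₃(s) ⇌ 2 Ag⁺(aq) + CO₃²⁻(aq)
If s mol/L of Ag₂CO₃ dissolves, [Ag⁺] = 2s and [CO₃²⁻] = s.
Ksp = [Ag⁺]^2[CO₃²⁻] = (2s)^2 · s = 4s^3 = 5.91×10⁻¹²
s = 1.14×10⁻⁴ mol L⁻¹
[Ag⁺] = 2s = 2.28×10⁻⁴ mol L⁻¹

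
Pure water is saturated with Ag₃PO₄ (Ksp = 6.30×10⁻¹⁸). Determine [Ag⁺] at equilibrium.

6.59×10⁻⁵ M

Ag₃PO₄(s) ⇌ 3 Ag⁺(aq) + PO₄³⁻(aq)
Let s be the molar solubility. Then [Ag⁺] = 3s and [PO₄³⁻] = s.
Ksp = [Ag⁺]^3[PO₄³⁻] = (3s)^3 · s = 27s^4 = 6.30×10⁻¹⁸
s = 2.20×10⁻⁵ M
[Ag⁺] = 3s = 6.59×10⁻⁵ M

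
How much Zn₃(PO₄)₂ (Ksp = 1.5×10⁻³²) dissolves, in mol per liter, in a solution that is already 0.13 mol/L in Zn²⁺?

Zn₃(PO₄)₂(s) ⇌ 3 Zn²⁺(aq) + 2 PO₄³⁻(aq)
Let s be the solubility of Zn₃(PO₄)₂ here. The common ion gives [Zn²⁺] ≈ 0.13 mol/L, and [PO₄³⁻] = 2s.
Ksp = [Zn²⁺]^3[PO₄³⁻]^2 = (0.13)^3(2s)^2
(2s)^2 = 1.5×10⁻³² / (0.13)^3 = 6.8×10⁻³⁰
s = 1.3×10⁻¹⁵ mol/L

1.3×10⁻¹⁵ M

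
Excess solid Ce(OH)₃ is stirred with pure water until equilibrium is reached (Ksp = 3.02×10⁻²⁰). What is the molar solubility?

5.78×10⁻⁶ M

Ce(OH)₃(s) ⇌ Ce³⁺(aq) + 3 OH⁻(aq)
Let s be the molar solubility. Then [Ce³⁺] = s and [OH⁻] = 3s.
Ksp = [Ce³⁺][OH⁻]^3 = s · (3s)^3 = 27s^4
27s^4 = 3.02×10⁻²⁰  ⇒  s^4 = 1.12×10⁻²¹
s = 5.78×10⁻⁶ mol/L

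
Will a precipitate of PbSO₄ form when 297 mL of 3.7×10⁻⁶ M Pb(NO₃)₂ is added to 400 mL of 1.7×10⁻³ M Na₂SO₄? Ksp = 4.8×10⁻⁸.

No

Total volume after mixing = 297 + 400 = 697 mL.
[Pb²⁺] = (3.7×10⁻⁶)(297)/697 = 1.6×10⁻⁶ M
[SO₄²⁻] = (1.7×10⁻³)(400)/697 = 9.8×10⁻⁴ M
Q = [Pb²⁺][SO₄²⁻] = 1.5×10⁻⁹
Since Q (1.5×10⁻⁹) is less than Ksp (4.8×10⁻⁸), no PbSO₄ precipitates.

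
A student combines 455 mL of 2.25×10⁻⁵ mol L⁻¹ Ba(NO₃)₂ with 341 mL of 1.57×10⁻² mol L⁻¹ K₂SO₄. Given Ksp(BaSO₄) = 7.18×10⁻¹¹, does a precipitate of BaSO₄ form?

Yes

The combined volume is 796 mL.
[Ba²⁺] = (2.25×10⁻⁵)(455)/796 = 1.29×10⁻⁵ mol L⁻¹
[SO₄²⁻] = (1.57×10⁻²)(341)/796 = 6.73×10⁻³ mol L⁻¹
Q = [Ba²⁺][SO₄²⁻] = 8.65×10⁻⁸
Since Q (8.65×10⁻⁸) exceeds Ksp (7.18×10⁻¹¹), BaSO₄ will precipitate.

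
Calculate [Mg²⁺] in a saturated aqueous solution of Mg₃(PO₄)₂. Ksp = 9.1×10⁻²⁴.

Mg₃(PO₄)₂(s) ⇌ 3 Mg²⁺(aq) + 2 PO₄³⁻(aq)
With molar solubility s: [Mg²⁺] = 3s, [PO₄³⁻] = 2s.
Ksp = [Mg²⁺]^3[PO₄³⁻]^2 = (3s)^3 · (2s)^2 = 108s^5 = 9.1×10⁻²⁴
s = 9.7×10⁻⁶ mol/L
[Mg²⁺] = 3s = 2.9×10⁻⁵ mol/L

2.9×10⁻⁵ M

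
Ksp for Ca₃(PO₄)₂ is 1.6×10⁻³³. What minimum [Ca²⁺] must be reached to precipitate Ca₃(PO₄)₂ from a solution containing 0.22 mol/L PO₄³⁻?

3.2×10⁻¹¹ M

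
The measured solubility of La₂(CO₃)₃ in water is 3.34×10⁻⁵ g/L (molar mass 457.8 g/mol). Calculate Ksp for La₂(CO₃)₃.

Ksp = 2.23×10⁻³⁴

s = (3.34×10⁻⁵ g L⁻¹)/(457.8 g mol⁻¹) = 7.2958×10⁻⁸ M
La₂(CO₃)₃(s) ⇌ 2 La³⁺(aq) + 3 CO₃²⁻(aq)
For each mole of La₂(CO₃)₃ that dissolves per liter, [La³⁺] = 2s and [CO₃²⁻] = 3s; let s denote this solubility.
Ksp = [La³⁺]^2[CO₃²⁻]^3 = (2s)^2 · (3s)^3 = 108s^5
Ksp = 108 × (7.2958×10⁻⁸)^5 = 2.23×10⁻³⁴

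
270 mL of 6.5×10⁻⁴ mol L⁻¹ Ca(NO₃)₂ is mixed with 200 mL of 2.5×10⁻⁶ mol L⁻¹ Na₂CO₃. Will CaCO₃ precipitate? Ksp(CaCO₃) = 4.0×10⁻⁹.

No

After mixing, V = 270 mL + 200 mL = 470 mL.
[Ca²⁺] = (6.5×10⁻⁴)(270)/470 = 3.7×10⁻⁴ mol L⁻¹
[CO₃²⁻] = (2.5×10⁻⁶)(200)/470 = 1.1×10⁻⁶ mol L⁻¹
Q = [Ca²⁺][CO₃²⁻] = 4.0×10⁻¹⁰
Since Q (4.0×10⁻¹⁰) is less than Ksp (4.0×10⁻⁹), no CaCO₃ precipitates.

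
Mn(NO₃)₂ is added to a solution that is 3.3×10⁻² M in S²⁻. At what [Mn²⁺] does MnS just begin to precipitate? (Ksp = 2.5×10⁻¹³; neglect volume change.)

Precipitation of each salt begins when its ion product equals Ksp.
MnS(s) ⇌ Mn²⁺(aq) + S²⁻(aq)
Ksp = [Mn²⁺][S²⁻] = [Mn²⁺](3.3×10⁻²)
[Mn²⁺] = 2.5×10⁻¹³ / (3.3×10⁻²) = 7.6×10⁻¹²
[Mn²⁺] = 7.6×10⁻¹² M

7.6×10⁻¹² M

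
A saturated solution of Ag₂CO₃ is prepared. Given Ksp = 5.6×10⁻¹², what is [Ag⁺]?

Ag₂CO₃(s) ⇌ 2 Ag⁺(aq) + CO₃²⁻(aq)
With molar solubility s: [Ag⁺] = 2s, [CO₃²⁻] = s.
Ksp = [Ag⁺]^2[CO₃²⁻] = (2s)^2 · s = 4s^3 = 5.6×10⁻¹²
s = 1.1×10⁻⁴ M
[Ag⁺] = 2s = 2.2×10⁻⁴ M

2.2×10⁻⁴ M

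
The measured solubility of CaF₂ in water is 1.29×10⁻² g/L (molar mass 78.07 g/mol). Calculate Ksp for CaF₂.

Ksp = 1.80×10⁻¹¹

Molar solubility s = (1.29×10⁻² g/L) / (78.07 g/mol) = 1.6524×10⁻⁴ mol/L
CaF₂(s) ⇌ Ca²⁺(aq) + 2 F⁻(aq)
With molar solubility s: [Ca²⁺] = s, [F⁻] = 2s.
Ksp = [Ca²⁺][F⁻]^2 = s · (2s)^2 = 4s^3
Ksp = 4 × (1.6524×10⁻⁴)^3 = 1.80×10⁻¹¹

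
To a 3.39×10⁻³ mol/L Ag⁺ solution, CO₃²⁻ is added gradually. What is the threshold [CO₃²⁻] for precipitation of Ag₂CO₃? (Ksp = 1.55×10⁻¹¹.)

1.35×10⁻⁶ M

Precipitation begins when Q = Ksp.
Ag₂CO₃(s) ⇌ 2 Ag⁺(aq) + CO₃²⁻(aq)
Ksp = [Ag⁺]^2[CO₃²⁻] = [CO₃²⁻](3.39×10⁻³)^2
[CO₃²⁻] = 1.55×10⁻¹¹ / (3.39×10⁻³)^2 = 1.35×10⁻⁶
[CO₃²⁻] = 1.35×10⁻⁶ mol/L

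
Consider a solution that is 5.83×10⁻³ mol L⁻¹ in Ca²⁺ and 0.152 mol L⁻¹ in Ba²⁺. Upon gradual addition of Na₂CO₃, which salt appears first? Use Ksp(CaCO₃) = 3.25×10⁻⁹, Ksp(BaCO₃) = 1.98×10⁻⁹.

The threshold for precipitation is Q = Ksp.
For CaCO₃: [CO₃²⁻] = (Ksp/[Ca²⁺]) = 5.57×10⁻⁷ mol L⁻¹
For BaCO₃: [CO₃²⁻] = (Ksp/[Ba²⁺]) = 1.30×10⁻⁸ mol L⁻¹
BaCO₃ requires the lower [CO₃²⁻], so it precipitates first.

BaCO₃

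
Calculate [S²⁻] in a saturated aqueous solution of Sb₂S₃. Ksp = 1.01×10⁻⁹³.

2.96×10⁻¹⁹ M

Sb₂S₃(s) ⇌ 2 Sb³⁺(aq) + 3 S²⁻(aq)
Let s be the molar solubility. Then [Sb³⁺] = 2s and [S²⁻] = 3s.
Ksp = [Sb³⁺]^2[S²⁻]^3 = (2s)^2 · (3s)^3 = 108s^5 = 1.01×10⁻⁹³
s = 9.87×10⁻²⁰ M
[S²⁻] = 3s = 2.96×10⁻¹⁹ M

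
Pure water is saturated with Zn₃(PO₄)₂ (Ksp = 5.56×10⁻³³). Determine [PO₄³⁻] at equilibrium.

Zn₃(PO₄)₂(s) ⇌ 3 Zn²⁺(aq) + 2 PO₄³⁻(aq)
For each mole of Zn₃(PO₄)₂ that dissolves per liter, [Zn²⁺] = 3s and [PO₄³⁻] = 2s; let s denote this solubility.
Ksp = [Zn²⁺]^3[PO₄³⁻]^2 = (3s)^3 · (2s)^2 = 108s^5 = 5.56×10⁻³³
s = 1.39×10⁻⁷ M
[PO₄³⁻] = 2s = 2.78×10⁻⁷ M

2.78×10⁻⁷ M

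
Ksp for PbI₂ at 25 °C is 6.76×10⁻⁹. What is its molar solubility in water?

1.19×10⁻³ M

PbI₂(s) ⇌ Pb²⁺(aq) + 2 I⁻(aq)
For each mole of PbI₂ that dissolves per liter, [Pb²⁺] = s and [I⁻] = 2s; let s denote this solubility.
Ksp = [Pb²⁺][I⁻]^2 = s · (2s)^2 = 4s^3
4s^3 = 6.76×10⁻⁹  ⇒  s^3 = 1.69×10⁻⁹
s = 1.19×10⁻³ M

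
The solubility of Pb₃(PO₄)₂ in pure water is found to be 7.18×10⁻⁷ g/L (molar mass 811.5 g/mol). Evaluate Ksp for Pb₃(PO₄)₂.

Ksp = 5.86×10⁻⁴⁴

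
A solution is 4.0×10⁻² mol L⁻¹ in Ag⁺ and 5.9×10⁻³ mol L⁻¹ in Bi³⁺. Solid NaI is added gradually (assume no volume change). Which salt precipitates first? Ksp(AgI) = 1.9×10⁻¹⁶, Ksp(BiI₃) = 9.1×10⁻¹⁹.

Precipitation of each salt begins when its ion product equals Ksp.
For AgI: [I⁻] = (Ksp/[Ag⁺]) = 4.8×10⁻¹⁵ mol L⁻¹
For BiI₃: [I⁻] = (Ksp/[Bi³⁺])^(1/3) = 5.4×10⁻⁶ mol L⁻¹
AgI requires the lower [I⁻], so it precipitates first.

AgI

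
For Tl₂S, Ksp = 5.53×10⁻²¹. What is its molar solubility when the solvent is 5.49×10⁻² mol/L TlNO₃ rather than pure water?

Tl₂S(s) ⇌ 2 Tl⁺(aq) + S²⁻(aq)
The solution already contains Tl⁺ at 5.49×10⁻² mol/L. Let s be the molar solubility of Tl₂S.
[Tl⁺] ≈ 5.49×10⁻² mol/L (common ion dominates); [S²⁻] = s.
Ksp = [Tl⁺]^2[S²⁻] = (5.49×10⁻²)^2s
s = 5.53×10⁻²¹ / (5.49×10⁻²)^2 = 1.83×10⁻¹⁸
s = 1.83×10⁻¹⁸ mol/L

1.83×10⁻¹⁸ M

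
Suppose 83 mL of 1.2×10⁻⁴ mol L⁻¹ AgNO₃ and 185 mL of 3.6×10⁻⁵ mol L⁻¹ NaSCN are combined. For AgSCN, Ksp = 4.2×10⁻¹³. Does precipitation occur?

Yes

After mixing, V = 83 mL + 185 mL = 268 mL.
[Ag⁺] = (1.2×10⁻⁴)(83)/268 = 3.7×10⁻⁵ mol L⁻¹
[SCN⁻] = (3.6×10⁻⁵)(185)/268 = 2.5×10⁻⁵ mol L⁻¹
Q = [Ag⁺][SCN⁻] = 9.2×10⁻¹⁰
Since Q (9.2×10⁻¹⁰) exceeds Ksp (4.2×10⁻¹³), AgSCN will precipitate.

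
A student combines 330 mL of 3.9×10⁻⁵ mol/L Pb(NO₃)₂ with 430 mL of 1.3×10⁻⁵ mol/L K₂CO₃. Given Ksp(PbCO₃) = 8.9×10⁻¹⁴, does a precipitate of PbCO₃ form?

After mixing, V = 330 mL + 430 mL = 760 mL.
[Pb²⁺] = (3.9×10⁻⁵)(330)/760 = 1.7×10⁻⁵ mol/L
[CO₃²⁻] = (1.3×10⁻⁵)(430)/760 = 7.4×10⁻⁶ mol/L
Q = [Pb²⁺][CO₃²⁻] = 1.2×10⁻¹⁰
Because Q > Ksp (1.2×10⁻¹⁰ vs 8.9×10⁻¹⁴), a precipitate of PbCO₃ forms.

Yes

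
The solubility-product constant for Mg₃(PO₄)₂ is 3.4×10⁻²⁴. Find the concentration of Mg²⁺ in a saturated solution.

Mg₃(PO₄)₂(s) ⇌ 3 Mg²⁺(aq) + 2 PO₄³⁻(aq)
If s mol/L of Mg₃(PO₄)₂ dissolves, [Mg²⁺] = 3s and [PO₄³⁻] = 2s.
Ksp = [Mg²⁺]^3[PO₄³⁻]^2 = (3s)^3 · (2s)^2 = 108s^5 = 3.4×10⁻²⁴
s = 7.9×10⁻⁶ M
[Mg²⁺] = 3s = 2.4×10⁻⁵ M

2.4×10⁻⁵ M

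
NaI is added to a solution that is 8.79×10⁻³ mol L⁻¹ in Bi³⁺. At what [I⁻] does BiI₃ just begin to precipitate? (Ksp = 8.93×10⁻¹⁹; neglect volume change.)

Precipitation begins when Q = Ksp.
BiI₃(s) ⇌ Bi³⁺(aq) + 3 I⁻(aq)
Ksp = [Bi³⁺][I⁻]^3 = [I⁻]^3(8.79×10⁻³)
[I⁻]^3 = 8.93×10⁻¹⁹ / (8.79×10⁻³) = 1.02×10⁻¹⁶
[I⁻] = 4.67×10⁻⁶ mol L⁻¹

4.67×10⁻⁶ M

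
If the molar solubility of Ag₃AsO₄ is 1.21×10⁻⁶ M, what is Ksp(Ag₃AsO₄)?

Ksp = 5.79×10⁻²³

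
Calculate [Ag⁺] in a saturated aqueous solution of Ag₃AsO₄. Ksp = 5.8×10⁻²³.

Ag₃AsO₄(s) ⇌ 3 Ag⁺(aq) + AsO₄³⁻(aq)
Call the molar solubility s, so that [Ag⁺] = 3s and [AsO₄³⁻] = s.
Ksp = [Ag⁺]^3[AsO₄³⁻] = (3s)^3 · s = 27s^4 = 5.8×10⁻²³
s = 1.2×10⁻⁶ mol L⁻¹
[Ag⁺] = 3s = 3.6×10⁻⁶ mol L⁻¹

3.6×10⁻⁶ M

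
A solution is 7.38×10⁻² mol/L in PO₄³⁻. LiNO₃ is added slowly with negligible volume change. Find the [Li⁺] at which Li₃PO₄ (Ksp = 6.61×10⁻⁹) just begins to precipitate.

4.47×10⁻³ M

Precipitation of each salt begins when its ion product equals Ksp.
Li₃PO₄(s) ⇌ 3 Li⁺(aq) + PO₄³⁻(aq)
Ksp = [Li⁺]^3[PO₄³⁻] = [Li⁺]^3(7.38×10⁻²)
[Li⁺]^3 = 6.61×10⁻⁹ / (7.38×10⁻²) = 8.96×10⁻⁸
[Li⁺] = 4.47×10⁻³ mol/L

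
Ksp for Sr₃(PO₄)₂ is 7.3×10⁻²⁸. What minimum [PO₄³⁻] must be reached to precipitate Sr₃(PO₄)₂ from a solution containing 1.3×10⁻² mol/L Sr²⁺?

1.8×10⁻¹¹ M

The threshold for precipitation is Q = Ksp.
Sr₃(PO₄)₂(s) ⇌ 3 Sr²⁺(aq) + 2 PO₄³⁻(aq)
Ksp = [Sr²⁺]^3[PO₄³⁻]^2 = [PO₄³⁻]^2(1.3×10⁻²)^3
[PO₄³⁻]^2 = 7.3×10⁻²⁸ / (1.3×10⁻²)^3 = 3.3×10⁻²²
[PO₄³⁻] = 1.8×10⁻¹¹ mol/L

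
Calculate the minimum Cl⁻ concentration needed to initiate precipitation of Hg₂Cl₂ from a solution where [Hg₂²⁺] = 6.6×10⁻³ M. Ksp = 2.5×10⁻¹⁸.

1.9×10⁻⁸ M

Precipitation begins when Q = Ksp.
Hg₂Cl₂(s) ⇌ Hg₂²⁺(aq) + 2 Cl⁻(aq)
Ksp = [Hg₂²⁺][Cl⁻]^2 = [Cl⁻]^2(6.6×10⁻³)
[Cl⁻]^2 = 2.5×10⁻¹⁸ / (6.6×10⁻³) = 3.8×10⁻¹⁶
[Cl⁻] = 1.9×10⁻⁸ M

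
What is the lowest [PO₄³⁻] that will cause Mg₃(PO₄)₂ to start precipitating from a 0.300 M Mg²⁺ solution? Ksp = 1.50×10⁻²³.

A salt starts to precipitate once the ion product Q reaches its Ksp.
Mg₃(PO₄)₂(s) ⇌ 3 Mg²⁺(aq) + 2 PO₄³⁻(aq)
Ksp = [Mg²⁺]^3[PO₄³⁻]^2 = [PO₄³⁻]^2(0.300)^3
[PO₄³⁻]^2 = 1.50×10⁻²³ / (0.300)^3 = 5.56×10⁻²²
[PO₄³⁻] = 2.36×10⁻¹¹ M

2.36×10⁻¹¹ M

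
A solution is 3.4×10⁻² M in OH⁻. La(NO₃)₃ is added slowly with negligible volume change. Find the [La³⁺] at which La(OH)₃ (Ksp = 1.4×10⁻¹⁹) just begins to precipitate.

3.6×10⁻¹⁵ M

Each salt precipitates once Q = Ksp for that salt.
La(OH)₃(s) ⇌ La³⁺(aq) + 3 OH⁻(aq)
Ksp = [La³⁺][OH⁻]^3 = [La³⁺](3.4×10⁻²)^3
[La³⁺] = 1.4×10⁻¹⁹ / (3.4×10⁻²)^3 = 3.6×10⁻¹⁵
[La³⁺] = 3.6×10⁻¹⁵ M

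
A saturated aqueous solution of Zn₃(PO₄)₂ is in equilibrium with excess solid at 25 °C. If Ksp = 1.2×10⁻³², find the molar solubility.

Zn₃(PO₄)₂(s) ⇌ 3 Zn²⁺(aq) + 2 PO₄³⁻(aq)
With molar solubility s: [Zn²⁺] = 3s, [PO₄³⁻] = 2s.
Ksp = [Zn²⁺]^3[PO₄³⁻]^2 = (3s)^3 · (2s)^2 = 108s^5
108s^5 = 1.2×10⁻³²  ⇒  s^5 = 1.1×10⁻³⁴
s = 1.6×10⁻⁷ M

1.6×10⁻⁷ M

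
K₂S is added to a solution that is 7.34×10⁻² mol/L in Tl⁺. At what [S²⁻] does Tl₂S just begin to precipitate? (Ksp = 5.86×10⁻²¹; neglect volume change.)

1.09×10⁻¹⁸ M

The threshold for precipitation is Q = Ksp.
Tl₂S(s) ⇌ 2 Tl⁺(aq) + S²⁻(aq)
Ksp = [Tl⁺]^2[S²⁻] = [S²⁻](7.34×10⁻²)^2
[S²⁻] = 5.86×10⁻²¹ / (7.34×10⁻²)^2 = 1.09×10⁻¹⁸
[S²⁻] = 1.09×10⁻¹⁸ mol/L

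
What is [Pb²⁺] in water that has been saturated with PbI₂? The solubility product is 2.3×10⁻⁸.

1.8×10⁻³ M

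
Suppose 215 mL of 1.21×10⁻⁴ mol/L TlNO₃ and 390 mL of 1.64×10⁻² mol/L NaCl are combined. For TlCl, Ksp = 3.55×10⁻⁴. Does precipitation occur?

Total volume after mixing = 215 + 390 = 605 mL.
[Tl⁺] = (1.21×10⁻⁴)(215)/605 = 4.30×10⁻⁵ mol/L
[Cl⁻] = (1.64×10⁻²)(390)/605 = 1.06×10⁻² mol/L
Q = [Tl⁺][Cl⁻] = 4.55×10⁻⁷
Q = 4.55×10⁻⁷ < Ksp = 3.55×10⁻⁴, so the solution is unsaturated and no precipitate forms.

No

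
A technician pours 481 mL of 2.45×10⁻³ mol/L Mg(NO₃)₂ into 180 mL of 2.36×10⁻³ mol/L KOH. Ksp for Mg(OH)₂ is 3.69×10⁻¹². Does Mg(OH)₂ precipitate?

Total volume after mixing = 481 + 180 = 661 mL.
[Mg²⁺] = (2.45×10⁻³)(481)/661 = 1.78×10⁻³ mol/L
[OH⁻] = (2.36×10⁻³)(180)/661 = 6.43×10⁻⁴ mol/L
Q = [Mg²⁺][OH⁻]^2 = 7.36×10⁻¹⁰
Because Q > Ksp (7.36×10⁻¹⁰ vs 3.69×10⁻¹²), a precipitate of Mg(OH)₂ forms.

Yes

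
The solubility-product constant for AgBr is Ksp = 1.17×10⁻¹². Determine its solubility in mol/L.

AgBr(s) ⇌ Ag⁺(aq) + Br⁻(aq)
For each mole of AgBr that dissolves per liter, [Ag⁺] = s and [Br⁻] = s; let s denote this solubility.
Ksp = [Ag⁺][Br⁻] = s · s = s^2
s^2 = 1.17×10⁻¹²
s = (1.17×10⁻¹²)^(1/2) = 1.08×10⁻⁶ mol L⁻¹

1.08×10⁻⁶ M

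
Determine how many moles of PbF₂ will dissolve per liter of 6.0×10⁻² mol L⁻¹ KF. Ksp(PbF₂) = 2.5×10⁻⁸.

6.9×10⁻⁶ M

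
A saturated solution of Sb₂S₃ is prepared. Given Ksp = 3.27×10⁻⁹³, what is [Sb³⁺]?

Sb₂S₃(s) ⇌ 2 Sb³⁺(aq) + 3 S²⁻(aq)
Let s be the molar solubility. Then [Sb³⁺] = 2s and [S²⁻] = 3s.
Ksp = [Sb³⁺]^2[S²⁻]^3 = (2s)^2 · (3s)^3 = 108s^5 = 3.27×10⁻⁹³
s = 1.25×10⁻¹⁹ mol L⁻¹
[Sb³⁺] = 2s = 2.50×10⁻¹⁹ mol L⁻¹

2.50×10⁻¹⁹ M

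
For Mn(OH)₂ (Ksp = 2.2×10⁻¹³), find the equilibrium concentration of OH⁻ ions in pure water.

Mn(OH)₂(s) ⇌ Mn²⁺(aq) + 2 OH⁻(aq)
With molar solubility s: [Mn²⁺] = s, [OH⁻] = 2s.
Ksp = [Mn²⁺][OH⁻]^2 = s · (2s)^2 = 4s^3 = 2.2×10⁻¹³
s = 3.8×10⁻⁵ mol/L
[OH⁻] = 2s = 7.6×10⁻⁵ mol/L

7.6×10⁻⁵ M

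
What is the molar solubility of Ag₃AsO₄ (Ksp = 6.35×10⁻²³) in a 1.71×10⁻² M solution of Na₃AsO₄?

5.16×10⁻⁸ M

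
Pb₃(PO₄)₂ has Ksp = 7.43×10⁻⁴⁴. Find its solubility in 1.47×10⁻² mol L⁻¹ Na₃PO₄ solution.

2.34×10⁻¹⁴ M

Pb₃(PO₄)₂(s) ⇌ 3 Pb²⁺(aq) + 2 PO₄³⁻(aq)
With PO₄³⁻ already at 1.47×10⁻² mol L⁻¹ and s small, take [PO₄³⁻] ≈ 1.47×10⁻² mol L⁻¹ and [Pb²⁺] = 3s.
Ksp = [Pb²⁺]^3[PO₄³⁻]^2 = (3s)^3(1.47×10⁻²)^2
(3s)^3 = 7.43×10⁻⁴⁴ / (1.47×10⁻²)^2 = 3.44×10⁻⁴⁰
s = 2.34×10⁻¹⁴ mol L⁻¹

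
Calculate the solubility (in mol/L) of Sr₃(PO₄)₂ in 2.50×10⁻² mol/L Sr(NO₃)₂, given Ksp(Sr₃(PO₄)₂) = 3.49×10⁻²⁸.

2.36×10⁻¹² M

Sr₃(PO₄)₂(s) ⇌ 3 Sr²⁺(aq) + 2 PO₄³⁻(aq)
Let s be the solubility of Sr₃(PO₄)₂ here. The common ion gives [Sr²⁺] ≈ 2.50×10⁻² mol/L, and [PO₄³⁻] = 2s.
Ksp = [Sr²⁺]^3[PO₄³⁻]^2 = (2.50×10⁻²)^3(2s)^2
(2s)^2 = 3.49×10⁻²⁸ / (2.50×10⁻²)^3 = 2.23×10⁻²³
s = 2.36×10⁻¹² mol/L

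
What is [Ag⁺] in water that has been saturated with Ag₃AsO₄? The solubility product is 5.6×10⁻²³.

Ag₃AsO₄(s) ⇌ 3 Ag⁺(aq) + AsO₄³⁻(aq)
Call the molar solubility s, so that [Ag⁺] = 3s and [AsO₄³⁻] = s.
Ksp = [Ag⁺]^3[AsO₄³⁻] = (3s)^3 · s = 27s^4 = 5.6×10⁻²³
s = 1.2×10⁻⁶ M
[Ag⁺] = 3s = 3.6×10⁻⁶ M

3.6×10⁻⁶ M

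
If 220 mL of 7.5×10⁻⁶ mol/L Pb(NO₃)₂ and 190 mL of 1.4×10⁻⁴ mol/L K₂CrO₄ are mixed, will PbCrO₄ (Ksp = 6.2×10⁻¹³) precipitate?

After mixing, V = 220 mL + 190 mL = 410 mL.
[Pb²⁺] = (7.5×10⁻⁶)(220)/410 = 4.0×10⁻⁶ mol/L
[CrO₄²⁻] = (1.4×10⁻⁴)(190)/410 = 6.5×10⁻⁵ mol/L
Q = [Pb²⁺][CrO₄²⁻] = 2.6×10⁻¹⁰
Because Q > Ksp (2.6×10⁻¹⁰ vs 6.2×10⁻¹³), a precipitate of PbCrO₄ forms.

Yes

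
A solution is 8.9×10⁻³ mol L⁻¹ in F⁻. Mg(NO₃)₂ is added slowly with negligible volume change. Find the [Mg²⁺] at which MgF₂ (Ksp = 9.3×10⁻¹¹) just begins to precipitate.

A salt starts to precipitate once the ion product Q reaches its Ksp.
MgF₂(s) ⇌ Mg²⁺(aq) + 2 F⁻(aq)
Ksp = [Mg²⁺][F⁻]^2 = [Mg²⁺](8.9×10⁻³)^2
[Mg²⁺] = 9.3×10⁻¹¹ / (8.9×10⁻³)^2 = 1.2×10⁻⁶
[Mg²⁺] = 1.2×10⁻⁶ mol L⁻¹

1.2×10⁻⁶ M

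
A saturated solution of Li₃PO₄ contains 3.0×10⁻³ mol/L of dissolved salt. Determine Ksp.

Li₃PO₄(s) ⇌ 3 Li⁺(aq) + PO₄³⁻(aq)
If s mol/L of Li₃PO₄ dissolves, [Li⁺] = 3s and [PO₄³⁻] = s.
Ksp = [Li⁺]^3[PO₄³⁻] = (3s)^3 · s = 27s^4
Ksp = 27 × (3.0×10⁻³)^4 = 2.2×10⁻⁹

Ksp = 2.2×10⁻⁹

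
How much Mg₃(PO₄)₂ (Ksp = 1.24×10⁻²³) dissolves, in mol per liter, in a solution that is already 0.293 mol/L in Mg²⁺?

1.11×10⁻¹¹ M

Mg₃(PO₄)₂(s) ⇌ 3 Mg²⁺(aq) + 2 PO₄³⁻(aq)
The solution already contains Mg²⁺ at 0.293 mol/L. Let s be the molar solubility of Mg₃(PO₄)₂.
[Mg²⁺] ≈ 0.293 mol/L (common ion dominates); [PO₄³⁻] = 2s.
Ksp = [Mg²⁺]^3[PO₄³⁻]^2 = (0.293)^3(2s)^2
(2s)^2 = 1.24×10⁻²³ / (0.293)^3 = 4.93×10⁻²²
s = 1.11×10⁻¹¹ mol/L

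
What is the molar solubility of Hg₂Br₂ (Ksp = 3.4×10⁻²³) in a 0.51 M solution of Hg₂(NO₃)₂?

Hg₂Br₂(s) ⇌ Hg₂²⁺(aq) + 2 Br⁻(aq)
Hg₂²⁺ is already present at 0.51 M. If s mol/L of Hg₂Br₂ dissolves, [Br⁻] = 2s while [Hg₂²⁺] ≈ 0.51 M.
Ksp = [Hg₂²⁺][Br⁻]^2 = (0.51)(2s)^2
(2s)^2 = 3.4×10⁻²³ / (0.51) = 6.7×10⁻²³
s = 4.1×10⁻¹² M

4.1×10⁻¹² M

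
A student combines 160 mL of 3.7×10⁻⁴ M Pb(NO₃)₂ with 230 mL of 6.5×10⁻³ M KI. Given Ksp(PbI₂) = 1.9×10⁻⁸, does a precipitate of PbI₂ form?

After mixing, V = 160 mL + 230 mL = 390 mL.
[Pb²⁺] = (3.7×10⁻⁴)(160)/390 = 1.5×10⁻⁴ M
[I⁻] = (6.5×10⁻³)(230)/390 = 3.8×10⁻³ M
Q = [Pb²⁺][I⁻]^2 = 2.2×10⁻⁹
Q < Ksp (2.2×10⁻⁹ vs 1.9×10⁻⁸); the solution remains unsaturated and no precipitate forms.

No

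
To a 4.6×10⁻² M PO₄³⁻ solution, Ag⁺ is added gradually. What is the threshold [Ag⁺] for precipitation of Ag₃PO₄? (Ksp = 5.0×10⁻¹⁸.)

Each salt precipitates once Q = Ksp for that salt.
Ag₃PO₄(s) ⇌ 3 Ag⁺(aq) + PO₄³⁻(aq)
Ksp = [Ag⁺]^3[PO₄³⁻] = [Ag⁺]^3(4.6×10⁻²)
[Ag⁺]^3 = 5.0×10⁻¹⁸ / (4.6×10⁻²) = 1.1×10⁻¹⁶
[Ag⁺] = 4.8×10⁻⁶ M

4.8×10⁻⁶ M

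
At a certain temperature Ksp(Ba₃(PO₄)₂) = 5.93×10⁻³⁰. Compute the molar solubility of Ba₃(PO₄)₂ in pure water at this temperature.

Ba₃(PO₄)₂(s) ⇌ 3 Ba²⁺(aq) + 2 PO₄³⁻(aq)
Call the molar solubility s, so that [Ba²⁺] = 3s and [PO₄³⁻] = 2s.
Ksp = [Ba²⁺]^3[PO₄³⁻]^2 = (3s)^3 · (2s)^2 = 108s^5
108s^5 = 5.93×10⁻³⁰  ⇒  s^5 = 5.49×10⁻³²
s = 5.60×10⁻⁷ mol L⁻¹

5.60×10⁻⁷ M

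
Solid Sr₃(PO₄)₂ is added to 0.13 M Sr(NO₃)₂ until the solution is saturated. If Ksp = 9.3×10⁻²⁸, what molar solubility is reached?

3.3×10⁻¹³ M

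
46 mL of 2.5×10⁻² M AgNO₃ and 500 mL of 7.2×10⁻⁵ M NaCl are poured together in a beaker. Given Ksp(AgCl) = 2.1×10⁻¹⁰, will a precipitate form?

The combined volume is 546 mL.
[Ag⁺] = (2.5×10⁻²)(46)/546 = 2.1×10⁻³ M
[Cl⁻] = (7.2×10⁻⁵)(500)/546 = 6.6×10⁻⁵ M
Q = [Ag⁺][Cl⁻] = 1.4×10⁻⁷
Because Q > Ksp (1.4×10⁻⁷ vs 2.1×10⁻¹⁰), a precipitate of AgCl forms.

Yes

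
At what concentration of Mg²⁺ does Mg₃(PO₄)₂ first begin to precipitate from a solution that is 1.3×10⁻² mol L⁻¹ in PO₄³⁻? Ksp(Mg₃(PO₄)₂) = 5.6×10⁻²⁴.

3.2×10⁻⁷ M

A salt starts to precipitate once the ion product Q reaches its Ksp.
Mg₃(PO₄)₂(s) ⇌ 3 Mg²⁺(aq) + 2 PO₄³⁻(aq)
Ksp = [Mg²⁺]^3[PO₄³⁻]^2 = [Mg²⁺]^3(1.3×10⁻²)^2
[Mg²⁺]^3 = 5.6×10⁻²⁴ / (1.3×10⁻²)^2 = 3.3×10⁻²⁰
[Mg²⁺] = 3.2×10⁻⁷ mol L⁻¹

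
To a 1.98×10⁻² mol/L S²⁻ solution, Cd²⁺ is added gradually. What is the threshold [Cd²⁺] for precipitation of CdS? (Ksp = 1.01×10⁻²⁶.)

Each salt precipitates once Q = Ksp for that salt.
CdS(s) ⇌ Cd²⁺(aq) + S²⁻(aq)
Ksp = [Cd²⁺][S²⁻] = [Cd²⁺](1.98×10⁻²)
[Cd²⁺] = 1.01×10⁻²⁶ / (1.98×10⁻²) = 5.10×10⁻²⁵
[Cd²⁺] = 5.10×10⁻²⁵ mol/L

5.10×10⁻²⁵ M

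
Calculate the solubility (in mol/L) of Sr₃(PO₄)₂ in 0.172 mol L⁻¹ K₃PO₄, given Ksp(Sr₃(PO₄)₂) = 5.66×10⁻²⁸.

8.92×10⁻¹⁰ M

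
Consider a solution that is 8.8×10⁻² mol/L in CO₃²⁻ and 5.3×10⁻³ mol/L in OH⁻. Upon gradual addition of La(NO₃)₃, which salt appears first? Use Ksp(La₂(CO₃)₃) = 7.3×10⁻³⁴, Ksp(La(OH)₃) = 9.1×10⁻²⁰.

Precipitation begins when Q = Ksp.
For La₂(CO₃)₃: [La³⁺] = (Ksp/[CO₃²⁻]^3)^(1/2) = 1.0×10⁻¹⁵ mol/L
For La(OH)₃: [La³⁺] = (Ksp/[OH⁻]^3) = 6.1×10⁻¹³ mol/L
The smaller threshold [La³⁺] is reached first, so La₂(CO₃)₃ precipitates first.

La₂(CO₃)₃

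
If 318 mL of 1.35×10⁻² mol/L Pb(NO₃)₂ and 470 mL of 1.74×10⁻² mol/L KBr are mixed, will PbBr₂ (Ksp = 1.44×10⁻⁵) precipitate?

No

The combined volume is 788 mL.
[Pb²⁺] = (1.35×10⁻²)(318)/788 = 5.45×10⁻³ mol/L
[Br⁻] = (1.74×10⁻²)(470)/788 = 1.04×10⁻² mol/L
Q = [Pb²⁺][Br⁻]^2 = 5.87×10⁻⁷
Q = 5.87×10⁻⁷ < Ksp = 1.44×10⁻⁵, so the solution is unsaturated and no precipitate forms.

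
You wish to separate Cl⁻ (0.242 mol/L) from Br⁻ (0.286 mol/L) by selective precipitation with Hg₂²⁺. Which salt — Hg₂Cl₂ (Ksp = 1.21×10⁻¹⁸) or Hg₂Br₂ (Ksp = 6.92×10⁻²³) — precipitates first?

A salt starts to precipitate once the ion product Q reaches its Ksp.
For Hg₂Cl₂: [Hg₂²⁺] = (Ksp/[Cl⁻]^2) = 2.07×10⁻¹⁷ mol/L
For Hg₂Br₂: [Hg₂²⁺] = (Ksp/[Br⁻]^2) = 8.46×10⁻²² mol/L
Since Hg₂Br₂ needs less Hg₂²⁺ to reach saturation, it precipitates first.

Hg₂Br₂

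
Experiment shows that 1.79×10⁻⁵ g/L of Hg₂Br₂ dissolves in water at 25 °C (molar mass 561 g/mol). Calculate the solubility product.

Ksp = 1.30×10⁻²²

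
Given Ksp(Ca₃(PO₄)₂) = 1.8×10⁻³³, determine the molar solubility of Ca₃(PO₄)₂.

1.1×10⁻⁷ M

Ca₃(PO₄)₂(s) ⇌ 3 Ca²⁺(aq) + 2 PO₄³⁻(aq)
For each mole of Ca₃(PO₄)₂ that dissolves per liter, [Ca²⁺] = 3s and [PO₄³⁻] = 2s; let s denote this solubility.
Ksp = [Ca²⁺]^3[PO₄³⁻]^2 = (3s)^3 · (2s)^2 = 108s^5
108s^5 = 1.8×10⁻³³  ⇒  s^5 = 1.7×10⁻³⁵
s = (1.7×10⁻³⁵)^(1/5) = 1.1×10⁻⁷ mol/L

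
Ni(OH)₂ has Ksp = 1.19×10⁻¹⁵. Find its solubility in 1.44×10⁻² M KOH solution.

Ni(OH)₂(s) ⇌ Ni²⁺(aq) + 2 OH⁻(aq)
With OH⁻ already at 1.44×10⁻² M and s small, take [OH⁻] ≈ 1.44×10⁻² M and [Ni²⁺] = s.
Ksp = [Ni²⁺][OH⁻]^2 = s(1.44×10⁻²)^2
s = 1.19×10⁻¹⁵ / (1.44×10⁻²)^2 = 5.74×10⁻¹²
s = 5.74×10⁻¹² M

5.74×10⁻¹² M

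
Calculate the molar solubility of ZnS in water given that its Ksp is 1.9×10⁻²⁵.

4.4×10⁻¹³ M

ZnS(s) ⇌ Zn²⁺(aq) + S²⁻(aq)
Let s be the molar solubility. Then [Zn²⁺] = s and [S²⁻] = s.
Ksp = [Zn²⁺][S²⁻] = s · s = s^2
s^2 = 1.9×10⁻²⁵
s = (1.9×10⁻²⁵)^(1/2) = 4.4×10⁻¹³ mol L⁻¹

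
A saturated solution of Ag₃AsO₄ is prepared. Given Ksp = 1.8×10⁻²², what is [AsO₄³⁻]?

Ag₃AsO₄(s) ⇌ 3 Ag⁺(aq) + AsO₄³⁻(aq)
For each mole of Ag₃AsO₄ that dissolves per liter, [Ag⁺] = 3s and [AsO₄³⁻] = s; let s denote this solubility.
Ksp = [Ag⁺]^3[AsO₄³⁻] = (3s)^3 · s = 27s^4 = 1.8×10⁻²²
s = 1.6×10⁻⁶ mol L⁻¹
[AsO₄³⁻] = s = 1.6×10⁻⁶ mol L⁻¹

1.6×10⁻⁶ M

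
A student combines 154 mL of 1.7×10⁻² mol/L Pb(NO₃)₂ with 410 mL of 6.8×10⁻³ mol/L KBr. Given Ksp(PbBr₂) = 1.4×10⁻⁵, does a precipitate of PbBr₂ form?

No

The combined volume is 564 mL.
[Pb²⁺] = (1.7×10⁻²)(154)/564 = 4.6×10⁻³ mol/L
[Br⁻] = (6.8×10⁻³)(410)/564 = 4.9×10⁻³ mol/L
Q = [Pb²⁺][Br⁻]^2 = 1.1×10⁻⁷
Q = 1.1×10⁻⁷ < Ksp = 1.4×10⁻⁵, so the solution is unsaturated and no precipitate forms.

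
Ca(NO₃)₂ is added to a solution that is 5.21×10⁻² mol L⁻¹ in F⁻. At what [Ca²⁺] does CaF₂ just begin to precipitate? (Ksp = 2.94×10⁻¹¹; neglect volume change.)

1.08×10⁻⁸ M

A salt starts to precipitate once the ion product Q reaches its Ksp.
CaF₂(s) ⇌ Ca²⁺(aq) + 2 F⁻(aq)
Ksp = [Ca²⁺][F⁻]^2 = [Ca²⁺](5.21×10⁻²)^2
[Ca²⁺] = 2.94×10⁻¹¹ / (5.21×10⁻²)^2 = 1.08×10⁻⁸
[Ca²⁺] = 1.08×10⁻⁸ mol L⁻¹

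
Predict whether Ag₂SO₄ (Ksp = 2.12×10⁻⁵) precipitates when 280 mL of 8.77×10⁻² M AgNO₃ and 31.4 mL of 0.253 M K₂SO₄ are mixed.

Yes

After mixing, V = 280 mL + 31.4 mL = 311.4 mL.
[Ag⁺] = (8.77×10⁻²)(280)/311.4 = 7.89×10⁻² M
[SO₄²⁻] = (0.253)(31.4)/311.4 = 2.55×10⁻² M
Q = [Ag⁺]^2[SO₄²⁻] = 1.59×10⁻⁴
Because Q > Ksp (1.59×10⁻⁴ vs 2.12×10⁻⁵), a precipitate of Ag₂SO₄ forms.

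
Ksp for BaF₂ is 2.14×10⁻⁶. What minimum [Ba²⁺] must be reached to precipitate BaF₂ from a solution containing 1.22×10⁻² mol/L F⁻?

A salt starts to precipitate once the ion product Q reaches its Ksp.
BaF₂(s) ⇌ Ba²⁺(aq) + 2 F⁻(aq)
Ksp = [Ba²⁺][F⁻]^2 = [Ba²⁺](1.22×10⁻²)^2
[Ba²⁺] = 2.14×10⁻⁶ / (1.22×10⁻²)^2 = 1.44×10⁻²
[Ba²⁺] = 1.44×10⁻² mol/L

1.44×10⁻² M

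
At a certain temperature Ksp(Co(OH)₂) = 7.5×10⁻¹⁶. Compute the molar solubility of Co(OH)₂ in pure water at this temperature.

Co(OH)₂(s) ⇌ Co²⁺(aq) + 2 OH⁻(aq)
If s mol/L of Co(OH)₂ dissolves, [Co²⁺] = s and [OH⁻] = 2s.
Ksp = [Co²⁺][OH⁻]^2 = s · (2s)^2 = 4s^3
4s^3 = 7.5×10⁻¹⁶  ⇒  s^3 = 1.9×10⁻¹⁶
s = (1.9×10⁻¹⁶)^(1/3) = 5.7×10⁻⁶ mol L⁻¹

5.7×10⁻⁶ M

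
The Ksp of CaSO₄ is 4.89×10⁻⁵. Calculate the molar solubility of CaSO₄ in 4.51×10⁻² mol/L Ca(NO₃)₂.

1.08×10⁻³ M

CaSO₄(s) ⇌ Ca²⁺(aq) + SO₄²⁻(aq)
The solution already contains Ca²⁺ at 4.51×10⁻² mol/L. Let s be the molar solubility of CaSO₄.
[Ca²⁺] ≈ 4.51×10⁻² mol/L (common ion dominates); [SO₄²⁻] = s.
Ksp = [Ca²⁺][SO₄²⁻] = (4.51×10⁻²)s
s = 4.89×10⁻⁵ / (4.51×10⁻²) = 1.08×10⁻³
s = 1.08×10⁻³ mol/L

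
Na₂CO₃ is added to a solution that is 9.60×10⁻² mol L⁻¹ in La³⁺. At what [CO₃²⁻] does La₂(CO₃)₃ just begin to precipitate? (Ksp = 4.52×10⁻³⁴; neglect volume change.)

A salt starts to precipitate once the ion product Q reaches its Ksp.
La₂(CO₃)₃(s) ⇌ 2 La³⁺(aq) + 3 CO₃²⁻(aq)
Ksp = [La³⁺]^2[CO₃²⁻]^3 = [CO₃²⁻]^3(9.60×10⁻²)^2
[CO₃²⁻]^3 = 4.52×10⁻³⁴ / (9.60×10⁻²)^2 = 4.90×10⁻³²
[CO₃²⁻] = 3.66×10⁻¹¹ mol L⁻¹

3.66×10⁻¹¹ M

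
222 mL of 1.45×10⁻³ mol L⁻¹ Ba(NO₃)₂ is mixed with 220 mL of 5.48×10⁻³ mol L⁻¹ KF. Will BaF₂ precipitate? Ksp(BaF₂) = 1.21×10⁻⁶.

No

After mixing, V = 222 mL + 220 mL = 442 mL.
[Ba²⁺] = (1.45×10⁻³)(222)/442 = 7.28×10⁻⁴ mol L⁻¹
[F⁻] = (5.48×10⁻³)(220)/442 = 2.73×10⁻³ mol L⁻¹
Q = [Ba²⁺][F⁻]^2 = 5.42×10⁻⁹
Since Q (5.42×10⁻⁹) is less than Ksp (1.21×10⁻⁶), no BaF₂ precipitates.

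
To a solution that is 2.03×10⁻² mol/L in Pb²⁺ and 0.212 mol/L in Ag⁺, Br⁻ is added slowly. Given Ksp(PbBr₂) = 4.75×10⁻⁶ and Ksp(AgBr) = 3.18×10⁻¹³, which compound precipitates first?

AgBr

Precipitation begins when Q = Ksp.
For PbBr₂: [Br⁻] = (Ksp/[Pb²⁺])^(1/2) = 1.53×10⁻² mol/L
For AgBr: [Br⁻] = (Ksp/[Ag⁺]) = 1.50×10⁻¹² mol/L
The smaller threshold [Br⁻] is reached first, so AgBr precipitates first.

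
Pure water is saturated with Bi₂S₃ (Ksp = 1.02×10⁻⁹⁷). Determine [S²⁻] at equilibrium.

Bi₂S₃(s) ⇌ 2 Bi³⁺(aq) + 3 S²⁻(aq)
Let s be the molar solubility. Then [Bi³⁺] = 2s and [S²⁻] = 3s.
Ksp = [Bi³⁺]^2[S²⁻]^3 = (2s)^2 · (3s)^3 = 108s^5 = 1.02×10⁻⁹⁷
s = 1.57×10⁻²⁰ mol L⁻¹
[S²⁻] = 3s = 4.70×10⁻²⁰ mol L⁻¹

4.70×10⁻²⁰ M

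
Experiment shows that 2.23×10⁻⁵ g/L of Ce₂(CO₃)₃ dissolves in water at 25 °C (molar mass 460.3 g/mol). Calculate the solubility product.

Ksp = 2.88×10⁻³⁵

s = (2.23×10⁻⁵ g L⁻¹)/(460.3 g mol⁻¹) = 4.8447×10⁻⁸ M
Ce₂(CO₃)₃(s) ⇌ 2 Ce³⁺(aq) + 3 CO₃²⁻(aq)
Let s be the molar solubility. Then [Ce³⁺] = 2s and [CO₃²⁻] = 3s.
Ksp = [Ce³⁺]^2[CO₃²⁻]^3 = (2s)^2 · (3s)^3 = 108s^5
Ksp = 108 × (4.8447×10⁻⁸)^5 = 2.88×10⁻³⁵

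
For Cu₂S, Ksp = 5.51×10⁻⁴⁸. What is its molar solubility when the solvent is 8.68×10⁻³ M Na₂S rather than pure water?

1.26×10⁻²³ M

Cu₂S(s) ⇌ 2 Cu⁺(aq) + S²⁻(aq)
S²⁻ is already present at 8.68×10⁻³ M. If s mol/L of Cu₂S dissolves, [Cu⁺] = 2s while [S²⁻] ≈ 8.68×10⁻³ M.
Ksp = [Cu⁺]^2[S²⁻] = (2s)^2(8.68×10⁻³)
(2s)^2 = 5.51×10⁻⁴⁸ / (8.68×10⁻³) = 6.35×10⁻⁴⁶
s = 1.26×10⁻²³ M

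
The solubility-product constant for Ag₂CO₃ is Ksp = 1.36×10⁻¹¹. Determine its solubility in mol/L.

Ag₂CO₃(s) ⇌ 2 Ag⁺(aq) + CO₃²⁻(aq)
For each mole of Ag₂CO₃ that dissolves per liter, [Ag⁺] = 2s and [CO₃²⁻] = s; let s denote this solubility.
Ksp = [Ag⁺]^2[CO₃²⁻] = (2s)^2 · s = 4s^3
4s^3 = 1.36×10⁻¹¹  ⇒  s^3 = 3.40×10⁻¹²
s = 1.50×10⁻⁴ mol/L

1.50×10⁻⁴ M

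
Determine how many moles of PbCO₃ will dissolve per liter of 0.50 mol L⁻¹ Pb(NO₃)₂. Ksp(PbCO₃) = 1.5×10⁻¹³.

PbCO₃(s) ⇌ Pb²⁺(aq) + CO₃²⁻(aq)
With Pb²⁺ already at 0.50 mol L⁻¹ and s small, take [Pb²⁺] ≈ 0.50 mol L⁻¹ and [CO₃²⁻] = s.
Ksp = [Pb²⁺][CO₃²⁻] = (0.50)s
s = 1.5×10⁻¹³ / (0.50) = 3.0×10⁻¹³
s = 3.0×10⁻¹³ mol L⁻¹

3.0×10⁻¹³ M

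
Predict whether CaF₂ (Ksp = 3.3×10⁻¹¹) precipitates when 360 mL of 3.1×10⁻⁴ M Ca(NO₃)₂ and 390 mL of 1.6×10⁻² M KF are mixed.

Yes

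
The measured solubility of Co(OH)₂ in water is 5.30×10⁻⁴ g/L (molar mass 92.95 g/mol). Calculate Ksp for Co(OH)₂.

Convert to molarity: s = 5.30×10⁻⁴ / 92.95 = 5.7020×10⁻⁶ mol/L
Co(OH)₂(s) ⇌ Co²⁺(aq) + 2 OH⁻(aq)
With molar solubility s: [Co²⁺] = s, [OH⁻] = 2s.
Ksp = [Co²⁺][OH⁻]^2 = s · (2s)^2 = 4s^3
Ksp = 4 × (5.7020×10⁻⁶)^3 = 7.42×10⁻¹⁶

Ksp = 7.42×10⁻¹⁶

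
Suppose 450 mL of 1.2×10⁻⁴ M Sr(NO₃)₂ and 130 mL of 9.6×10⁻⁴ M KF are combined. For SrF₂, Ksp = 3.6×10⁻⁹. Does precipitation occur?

After mixing, V = 450 mL + 130 mL = 580 mL.
[Sr²⁺] = (1.2×10⁻⁴)(450)/580 = 9.3×10⁻⁵ M
[F⁻] = (9.6×10⁻⁴)(130)/580 = 2.2×10⁻⁴ M
Q = [Sr²⁺][F⁻]^2 = 4.3×10⁻¹²
Since Q (4.3×10⁻¹²) is less than Ksp (3.6×10⁻⁹), no SrF₂ precipitates.

No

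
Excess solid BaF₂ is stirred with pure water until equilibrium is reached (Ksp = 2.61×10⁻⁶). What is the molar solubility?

8.67×10⁻³ M

BaF₂(s) ⇌ Ba²⁺(aq) + 2 F⁻(aq)
With molar solubility s: [Ba²⁺] = s, [F⁻] = 2s.
Ksp = [Ba²⁺][F⁻]^2 = s · (2s)^2 = 4s^3
4s^3 = 2.61×10⁻⁶  ⇒  s^3 = 6.53×10⁻⁷
s = 8.67×10⁻³ M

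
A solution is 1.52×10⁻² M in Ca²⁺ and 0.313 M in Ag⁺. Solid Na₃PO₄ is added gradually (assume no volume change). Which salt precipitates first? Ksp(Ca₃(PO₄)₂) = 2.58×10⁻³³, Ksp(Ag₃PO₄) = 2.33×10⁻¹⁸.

Ag₃PO₄

Precipitation begins when Q = Ksp.
For Ca₃(PO₄)₂: [PO₄³⁻] = (Ksp/[Ca²⁺]^3)^(1/2) = 2.71×10⁻¹⁴ M
For Ag₃PO₄: [PO₄³⁻] = (Ksp/[Ag⁺]^3) = 7.60×10⁻¹⁷ M
The smaller threshold [PO₄³⁻] is reached first, so Ag₃PO₄ precipitates first.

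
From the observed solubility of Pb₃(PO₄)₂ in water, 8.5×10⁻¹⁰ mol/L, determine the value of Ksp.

Ksp = 4.8×10⁻⁴⁴

Pb₃(PO₄)₂(s) ⇌ 3 Pb²⁺(aq) + 2 PO₄³⁻(aq)
For each mole of Pb₃(PO₄)₂ that dissolves per liter, [Pb²⁺] = 3s and [PO₄³⁻] = 2s; let s denote this solubility.
Ksp = [Pb²⁺]^3[PO₄³⁻]^2 = (3s)^3 · (2s)^2 = 108s^5
Ksp = 108 × (8.5×10⁻¹⁰)^5 = 4.8×10⁻⁴⁴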